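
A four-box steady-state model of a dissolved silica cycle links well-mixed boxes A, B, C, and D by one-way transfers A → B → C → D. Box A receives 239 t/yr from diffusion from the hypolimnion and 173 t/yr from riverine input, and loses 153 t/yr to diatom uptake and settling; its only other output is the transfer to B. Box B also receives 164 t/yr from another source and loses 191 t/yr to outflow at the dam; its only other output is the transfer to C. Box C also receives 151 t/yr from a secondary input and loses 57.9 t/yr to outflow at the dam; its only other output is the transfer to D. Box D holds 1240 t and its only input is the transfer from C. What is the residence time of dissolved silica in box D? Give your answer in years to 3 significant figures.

Box A: F(A→B) = (239 + 173) − 153 = 259.00 t/yr.
Box B: F(B→C) = (259.00 + 164) − 191 = 232.00 t/yr.
Box C: F(C→D) = (232.00 + 151) − 57.9 = 325.10 t/yr.
Box D throughput = its input = 325.10 t/yr; τ = 1240 / 325.10 = 3.814 yr.

3.81 yr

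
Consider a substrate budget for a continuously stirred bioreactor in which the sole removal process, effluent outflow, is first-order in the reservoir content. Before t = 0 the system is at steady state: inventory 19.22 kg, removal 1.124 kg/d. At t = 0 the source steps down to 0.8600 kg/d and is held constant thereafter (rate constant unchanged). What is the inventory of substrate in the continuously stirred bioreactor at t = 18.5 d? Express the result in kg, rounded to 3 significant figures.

τ = M₀/F₀ = 19.22/1.124 = 17.10 d; rate constant k = 1/τ.
New steady state M_∞ = F₁/k = F₁·τ = 0.8600 × 17.10 = 14.706 kg.
M(t) = M_∞ + (M₀ − M_∞)·e^(−t/τ); t/τ = 18.5/17.10 = 1.082, so e^(−t/τ) = 0.3390.
M(t) = 14.706 + 4.514 × 0.3390 = 16.236 kg.

16.2 kg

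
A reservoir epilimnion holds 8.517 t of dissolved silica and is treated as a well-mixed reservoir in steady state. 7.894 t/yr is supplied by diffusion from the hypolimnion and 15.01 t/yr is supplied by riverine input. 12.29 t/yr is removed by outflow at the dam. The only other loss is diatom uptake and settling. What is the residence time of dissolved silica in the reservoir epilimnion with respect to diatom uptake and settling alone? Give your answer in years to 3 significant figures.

0.802 yr

At steady state ΣF_in = ΣF_out.
ΣF_in = 7.894 + 15.01 = 22.904 t/yr.
Diatom uptake and settling flux = ΣF_in − (12.29) = 22.904 − 12.29 = 10.61 t/yr.
τ = M / F = 8.517 / 10.61 = 0.8024 yr.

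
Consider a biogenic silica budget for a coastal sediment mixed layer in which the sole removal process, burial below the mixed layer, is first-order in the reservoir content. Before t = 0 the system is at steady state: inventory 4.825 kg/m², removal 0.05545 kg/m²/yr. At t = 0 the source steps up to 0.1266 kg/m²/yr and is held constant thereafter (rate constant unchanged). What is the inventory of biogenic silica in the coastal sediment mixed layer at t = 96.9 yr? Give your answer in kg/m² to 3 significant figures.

Residence time τ = M₀/F₀ = 87.02 yr. The eventual steady state is M_∞ = M₀·(F₁/F₀) = 4.825 × 0.1266/0.05545 = 11.016 kg/m².
The anomaly ΔM(t) = M(t) − M_∞ decays as ΔM₀·e^(−t/τ) with ΔM₀ = 4.825 − 11.016 = −6.191 kg/m².
At t = 96.9 yr, e^(−t/τ) = e^(−1.114) = 0.3284, so ΔM = −2.033 kg/m² and M = 11.016 − 2.033 = 8.9831 kg/m².

8.98 kg/m²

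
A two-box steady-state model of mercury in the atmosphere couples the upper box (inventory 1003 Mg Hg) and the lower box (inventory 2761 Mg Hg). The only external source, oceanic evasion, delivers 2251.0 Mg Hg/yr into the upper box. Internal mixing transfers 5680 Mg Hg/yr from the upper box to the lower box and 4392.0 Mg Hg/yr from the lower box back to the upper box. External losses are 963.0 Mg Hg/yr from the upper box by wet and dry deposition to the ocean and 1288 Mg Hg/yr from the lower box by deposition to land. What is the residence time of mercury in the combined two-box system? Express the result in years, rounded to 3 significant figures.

Treat the two boxes together as one reservoir: the mixing fluxes between them are internal recycling, so τ = ΣM / Σ(external losses).
M_total = 1003 + 2761 = 3764.0 Mg Hg.
ΣF_external_out = 963.0 + 1288 = 2251.0 Mg Hg/yr.
τ = M_total / ΣF_ext = 3764.0 / 2251.0 = 1.672 yr.

1.67 yr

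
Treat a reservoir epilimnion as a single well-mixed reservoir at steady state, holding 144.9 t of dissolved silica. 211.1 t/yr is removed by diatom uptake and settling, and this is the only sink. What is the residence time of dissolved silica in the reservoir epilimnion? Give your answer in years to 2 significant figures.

τ = M / F = 144.9 / 211.1 = 0.6864 yr.

0.69 yr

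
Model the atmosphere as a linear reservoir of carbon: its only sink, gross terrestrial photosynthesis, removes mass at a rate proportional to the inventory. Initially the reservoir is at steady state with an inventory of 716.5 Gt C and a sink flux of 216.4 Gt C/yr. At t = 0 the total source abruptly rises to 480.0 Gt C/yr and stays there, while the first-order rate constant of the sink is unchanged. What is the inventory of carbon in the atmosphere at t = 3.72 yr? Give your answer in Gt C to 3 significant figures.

1310 Gt C

Residence time τ = M₀/F₀ = 3.311 yr. The eventual steady state is M_∞ = M₀·(F₁/F₀) = 716.5 × 480.0/216.4 = 1589.3 Gt C.
The anomaly ΔM(t) = M(t) − M_∞ decays as ΔM₀·e^(−t/τ) with ΔM₀ = 716.5 − 1589.3 = −872.8 Gt C.
At t = 3.72 yr, e^(−t/τ) = e^(−1.124) = 0.3251, so ΔM = −283.8 Gt C and M = 1589.3 − 283.8 = 1305.5 Gt C.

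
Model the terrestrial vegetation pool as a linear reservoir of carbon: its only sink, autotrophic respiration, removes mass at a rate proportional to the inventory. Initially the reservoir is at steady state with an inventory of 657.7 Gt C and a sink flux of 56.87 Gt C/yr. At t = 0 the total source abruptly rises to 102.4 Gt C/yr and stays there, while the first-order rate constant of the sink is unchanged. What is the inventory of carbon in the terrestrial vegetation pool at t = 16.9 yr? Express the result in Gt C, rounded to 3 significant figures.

1060 Gt C

Residence time τ = M₀/F₀ = 11.56 yr. The eventual steady state is M_∞ = M₀·(F₁/F₀) = 657.7 × 102.4/56.87 = 1184.3 Gt C.
The anomaly ΔM(t) = M(t) − M_∞ decays as ΔM₀·e^(−t/τ) with ΔM₀ = 657.7 − 1184.3 = −526.6 Gt C.
At t = 16.9 yr, e^(−t/τ) = e^(−1.461) = 0.2319, so ΔM = −122.1 Gt C and M = 1184.3 − 122.1 = 1062.1 Gt C.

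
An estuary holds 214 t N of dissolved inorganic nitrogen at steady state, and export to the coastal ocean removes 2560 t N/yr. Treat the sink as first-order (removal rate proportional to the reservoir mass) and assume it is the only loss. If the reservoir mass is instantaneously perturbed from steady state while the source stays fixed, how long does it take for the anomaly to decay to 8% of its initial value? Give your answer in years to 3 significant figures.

For a linear reservoir the anomaly decays as exp(−t/τ) with τ = M/F = 214/2560 = 0.08359 yr.
exp(−t/τ) = 0.08 ⇒ t = −τ ln(0.08) = 0.08359 × 2.526 = 0.2111 yr.

0.211 yr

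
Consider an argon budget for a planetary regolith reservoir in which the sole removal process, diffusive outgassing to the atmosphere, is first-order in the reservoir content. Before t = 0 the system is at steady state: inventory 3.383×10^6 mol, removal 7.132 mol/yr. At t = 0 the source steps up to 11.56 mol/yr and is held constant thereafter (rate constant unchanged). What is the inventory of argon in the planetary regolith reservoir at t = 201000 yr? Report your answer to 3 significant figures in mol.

The sink rate constant is k = F₀/M₀ = 7.132/3.383×10^6 = 2.108×10^-6 yr⁻¹.
Solving dM/dt = F₁ − kM with M(0) = M₀ gives M(t) = F₁/k + (M₀ − F₁/k)·e^(−kt).
F₁/k = 11.56/2.108×10^-6 = 5.4834×10^6 mol; kt = 2.108×10^-6 × 201000 = 0.4237, e^(−kt) = 0.6546.
M(201000) = 5.4834×10^6 + (3.383×10^6 − 5.4834×10^6) × 0.6546 = 5.4834×10^6 − 1.375×10^6 = 4.1085×10^6 mol.

4.11×10^6 mol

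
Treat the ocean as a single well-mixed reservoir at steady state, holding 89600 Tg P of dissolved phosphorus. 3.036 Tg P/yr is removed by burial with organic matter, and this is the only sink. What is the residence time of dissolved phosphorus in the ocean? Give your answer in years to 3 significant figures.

29500 yr

τ = M / F = 89600 / 3.036 = 29510 yr.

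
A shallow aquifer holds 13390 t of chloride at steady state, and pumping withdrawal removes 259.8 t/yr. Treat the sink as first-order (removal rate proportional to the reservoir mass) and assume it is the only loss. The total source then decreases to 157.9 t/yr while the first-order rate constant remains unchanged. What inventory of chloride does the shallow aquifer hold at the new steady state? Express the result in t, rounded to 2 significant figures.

8100 t

Rate constant k = F/M = 259.8 / 13390 = 0.01940 yr⁻¹.
At the new steady state, source = k·M_new ⇒ M_new = 157.9 / 0.01940 = 8138 t.
(Equivalently M_new = M × F_new/F_old = 13390 × 157.9/259.8.)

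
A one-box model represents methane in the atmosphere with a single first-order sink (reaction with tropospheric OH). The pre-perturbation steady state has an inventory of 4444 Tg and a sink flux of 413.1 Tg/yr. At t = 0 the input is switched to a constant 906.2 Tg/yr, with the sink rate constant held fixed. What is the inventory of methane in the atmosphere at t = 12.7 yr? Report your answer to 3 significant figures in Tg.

Residence time τ = M₀/F₀ = 10.76 yr. The eventual steady state is M_∞ = M₀·(F₁/F₀) = 4444 × 906.2/413.1 = 9748.6 Tg.
The anomaly ΔM(t) = M(t) − M_∞ decays as ΔM₀·e^(−t/τ) with ΔM₀ = 4444 − 9748.6 = −5305 Tg.
At t = 12.7 yr, e^(−t/τ) = e^(−1.181) = 0.3071, so ΔM = −1629 Tg and M = 9748.6 − 1629 = 8119.5 Tg.

8120 Tg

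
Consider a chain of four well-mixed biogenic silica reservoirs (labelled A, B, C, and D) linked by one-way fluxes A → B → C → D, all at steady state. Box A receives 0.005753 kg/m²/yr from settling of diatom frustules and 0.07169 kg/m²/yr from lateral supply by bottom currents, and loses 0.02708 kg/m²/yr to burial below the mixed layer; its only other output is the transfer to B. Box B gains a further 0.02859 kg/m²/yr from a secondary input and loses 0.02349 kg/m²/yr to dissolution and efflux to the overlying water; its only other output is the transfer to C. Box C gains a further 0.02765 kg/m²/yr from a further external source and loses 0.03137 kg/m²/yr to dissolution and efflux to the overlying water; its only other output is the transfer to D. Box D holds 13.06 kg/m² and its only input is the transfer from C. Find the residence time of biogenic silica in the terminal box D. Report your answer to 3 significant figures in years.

Box A: F(A→B) = (0.005753 + 0.07169) − 0.02708 = 0.050363 kg/m²/yr.
Box B: F(B→C) = (0.050363 + 0.02859) − 0.02349 = 0.055463 kg/m²/yr.
Box C: F(C→D) = (0.055463 + 0.02765) − 0.03137 = 0.051743 kg/m²/yr.
Box D throughput = its input = 0.051743 kg/m²/yr; τ = 13.06 / 0.051743 = 252.4 yr.

252 yr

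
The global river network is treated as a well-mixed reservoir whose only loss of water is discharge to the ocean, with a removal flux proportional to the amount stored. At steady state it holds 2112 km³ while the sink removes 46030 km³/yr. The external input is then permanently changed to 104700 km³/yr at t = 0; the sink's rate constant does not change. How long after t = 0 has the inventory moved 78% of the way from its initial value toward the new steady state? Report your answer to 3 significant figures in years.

τ = M₀/F₀ = 2112/46030 = 0.04588 yr.
The remaining gap fraction is e^(−t/τ); 78% covered ⇒ e^(−t/τ) = 0.220.
t = −τ ln(0.220) = 0.04588 × 1.514 = 0.06947 yr.

0.0695 yr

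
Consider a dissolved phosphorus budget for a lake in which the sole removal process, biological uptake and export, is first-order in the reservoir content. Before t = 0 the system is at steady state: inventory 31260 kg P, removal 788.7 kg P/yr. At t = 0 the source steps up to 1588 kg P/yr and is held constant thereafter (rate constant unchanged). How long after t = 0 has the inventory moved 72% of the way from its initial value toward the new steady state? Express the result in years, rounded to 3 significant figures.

τ = M₀/F₀ = 31260/788.7 = 39.63 yr.
The remaining gap fraction is e^(−t/τ); 72% covered ⇒ e^(−t/τ) = 0.280.
t = −τ ln(0.280) = 39.63 × 1.273 = 50.45 yr.

50.5 yr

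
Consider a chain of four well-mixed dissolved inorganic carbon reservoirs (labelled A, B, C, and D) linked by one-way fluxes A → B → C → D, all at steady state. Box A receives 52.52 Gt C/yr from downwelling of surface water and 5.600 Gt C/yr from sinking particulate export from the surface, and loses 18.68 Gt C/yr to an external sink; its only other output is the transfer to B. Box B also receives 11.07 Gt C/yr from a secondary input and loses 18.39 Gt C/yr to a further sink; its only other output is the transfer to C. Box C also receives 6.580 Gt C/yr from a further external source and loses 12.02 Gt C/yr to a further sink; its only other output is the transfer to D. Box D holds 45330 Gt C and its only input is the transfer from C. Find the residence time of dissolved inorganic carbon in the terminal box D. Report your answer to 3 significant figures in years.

1700 yr

Box A: F(A→B) = (52.52 + 5.600) − 18.68 = 39.440 Gt C/yr.
Box B: F(B→C) = (39.440 + 11.07) − 18.39 = 32.120 Gt C/yr.
Box C: F(C→D) = (32.120 + 6.580) − 12.02 = 26.680 Gt C/yr.
Box D throughput = its input = 26.680 Gt C/yr; τ = 45330 / 26.680 = 1699 yr.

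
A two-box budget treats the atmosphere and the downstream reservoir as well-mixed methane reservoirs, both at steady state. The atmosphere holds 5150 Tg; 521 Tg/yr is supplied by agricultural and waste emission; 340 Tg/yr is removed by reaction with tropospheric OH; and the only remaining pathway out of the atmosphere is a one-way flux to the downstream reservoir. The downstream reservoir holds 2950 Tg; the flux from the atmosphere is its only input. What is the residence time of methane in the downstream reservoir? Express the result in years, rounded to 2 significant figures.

16 yr

Balance the atmosphere: ΣF_in = 521.00 Tg/yr.
Flux to the downstream reservoir = ΣF_in − (340) = 181.00 Tg/yr.
At steady state the output of the downstream reservoir equals its input, 181.00 Tg/yr.
τ = M / F = 2950 / 181.00 = 16.30 yr.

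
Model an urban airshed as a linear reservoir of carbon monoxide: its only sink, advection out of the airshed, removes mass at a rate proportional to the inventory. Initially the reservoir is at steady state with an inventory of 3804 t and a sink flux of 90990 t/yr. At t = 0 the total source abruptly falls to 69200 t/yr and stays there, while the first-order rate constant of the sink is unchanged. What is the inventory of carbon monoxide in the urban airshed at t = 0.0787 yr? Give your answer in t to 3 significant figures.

3030 t

The sink rate constant is k = F₀/M₀ = 90990/3804 = 23.92 yr⁻¹.
Solving dM/dt = F₁ − kM with M(0) = M₀ gives M(t) = F₁/k + (M₀ − F₁/k)·e^(−kt).
F₁/k = 69200/23.92 = 2893.0 t; kt = 23.92 × 0.0787 = 1.882, e^(−kt) = 0.1522.
M(0.0787) = 2893.0 + (3804 − 2893.0) × 0.1522 = 2893.0 + 138.7 = 3031.7 t.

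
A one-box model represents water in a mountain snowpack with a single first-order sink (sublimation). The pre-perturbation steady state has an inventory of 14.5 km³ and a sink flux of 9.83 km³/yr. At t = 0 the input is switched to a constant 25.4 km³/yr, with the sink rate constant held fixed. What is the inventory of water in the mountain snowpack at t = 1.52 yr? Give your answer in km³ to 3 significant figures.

τ = M₀/F₀ = 14.5/9.83 = 1.475 yr; rate constant k = 1/τ.
New steady state M_∞ = F₁/k = F₁·τ = 25.4 × 1.475 = 37.467 km³.
M(t) = M_∞ + (M₀ − M_∞)·e^(−t/τ); t/τ = 1.52/1.475 = 1.030, so e^(−t/τ) = 0.3568.
M(t) = 37.467 − 22.97 × 0.3568 = 29.271 km³.

29.3 km³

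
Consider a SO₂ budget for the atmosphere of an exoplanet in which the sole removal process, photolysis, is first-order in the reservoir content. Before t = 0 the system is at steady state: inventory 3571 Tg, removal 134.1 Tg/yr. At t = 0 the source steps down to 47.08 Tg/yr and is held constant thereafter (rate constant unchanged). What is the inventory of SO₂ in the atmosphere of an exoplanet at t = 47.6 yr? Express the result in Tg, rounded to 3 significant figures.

1640 Tg

Residence time τ = M₀/F₀ = 26.63 yr. The eventual steady state is M_∞ = M₀·(F₁/F₀) = 3571 × 47.08/134.1 = 1253.7 Tg.
The anomaly ΔM(t) = M(t) − M_∞ decays as ΔM₀·e^(−t/τ) with ΔM₀ = 3571 − 1253.7 = 2317 Tg.
At t = 47.6 yr, e^(−t/τ) = e^(−1.787) = 0.1674, so ΔM = 387.9 Tg and M = 1253.7 + 387.9 = 1641.6 Tg.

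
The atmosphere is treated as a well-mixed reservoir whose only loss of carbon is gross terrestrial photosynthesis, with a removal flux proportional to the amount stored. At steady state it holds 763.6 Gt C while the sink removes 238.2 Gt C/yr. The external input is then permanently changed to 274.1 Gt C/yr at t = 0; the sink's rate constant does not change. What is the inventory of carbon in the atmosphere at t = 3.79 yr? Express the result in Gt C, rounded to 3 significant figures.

τ = M₀/F₀ = 763.6/238.2 = 3.206 yr; rate constant k = 1/τ.
New steady state M_∞ = F₁/k = F₁·τ = 274.1 × 3.206 = 878.68 Gt C.
M(t) = M_∞ + (M₀ − M_∞)·e^(−t/τ); t/τ = 3.79/3.206 = 1.182, so e^(−t/τ) = 0.3066.
M(t) = 878.68 − 115.1 × 0.3066 = 843.40 Gt C.

843 Gt C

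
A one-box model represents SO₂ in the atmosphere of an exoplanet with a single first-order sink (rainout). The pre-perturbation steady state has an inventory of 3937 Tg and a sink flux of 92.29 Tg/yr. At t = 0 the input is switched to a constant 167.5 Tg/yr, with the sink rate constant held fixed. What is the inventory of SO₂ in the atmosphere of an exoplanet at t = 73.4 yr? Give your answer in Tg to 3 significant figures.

The sink rate constant is k = F₀/M₀ = 92.29/3937 = 0.02344 yr⁻¹.
Solving dM/dt = F₁ − kM with M(0) = M₀ gives M(t) = F₁/k + (M₀ − F₁/k)·e^(−kt).
F₁/k = 167.5/0.02344 = 7145.4 Tg; kt = 0.02344 × 73.4 = 1.721, e^(−kt) = 0.1790.
M(73.4) = 7145.4 + (3937 − 7145.4) × 0.1790 = 7145.4 − 574.2 = 6571.2 Tg.

6570 Tg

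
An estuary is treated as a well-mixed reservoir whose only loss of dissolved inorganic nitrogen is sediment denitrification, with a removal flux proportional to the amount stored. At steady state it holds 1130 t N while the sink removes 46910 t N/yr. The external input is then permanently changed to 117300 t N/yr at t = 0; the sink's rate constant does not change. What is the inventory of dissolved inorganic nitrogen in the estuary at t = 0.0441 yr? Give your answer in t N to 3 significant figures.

2550 t N

Residence time τ = M₀/F₀ = 0.02409 yr. The eventual steady state is M_∞ = M₀·(F₁/F₀) = 1130 × 117300/46910 = 2825.6 t N.
The anomaly ΔM(t) = M(t) − M_∞ decays as ΔM₀·e^(−t/τ) with ΔM₀ = 1130 − 2825.6 = −1696 t N.
At t = 0.0441 yr, e^(−t/τ) = e^(−1.831) = 0.1603, so ΔM = −271.8 t N and M = 2825.6 − 271.8 = 2553.8 t N.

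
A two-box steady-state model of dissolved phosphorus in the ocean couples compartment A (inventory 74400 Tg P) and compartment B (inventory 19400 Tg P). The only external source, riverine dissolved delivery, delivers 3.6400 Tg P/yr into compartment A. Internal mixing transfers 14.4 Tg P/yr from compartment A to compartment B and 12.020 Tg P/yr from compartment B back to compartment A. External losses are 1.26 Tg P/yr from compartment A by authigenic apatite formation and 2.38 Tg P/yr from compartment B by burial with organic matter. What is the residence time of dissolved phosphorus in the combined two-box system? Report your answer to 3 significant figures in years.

Treat the two boxes together as one reservoir: the mixing fluxes between them are internal recycling, so τ = ΣM / Σ(external losses).
M_total = 74400 + 19400 = 93800 Tg P.
ΣF_external_out = 1.26 + 2.38 = 3.6400 Tg P/yr.
τ = M_total / ΣF_ext = 93800 / 3.6400 = 25770 yr.

25800 yr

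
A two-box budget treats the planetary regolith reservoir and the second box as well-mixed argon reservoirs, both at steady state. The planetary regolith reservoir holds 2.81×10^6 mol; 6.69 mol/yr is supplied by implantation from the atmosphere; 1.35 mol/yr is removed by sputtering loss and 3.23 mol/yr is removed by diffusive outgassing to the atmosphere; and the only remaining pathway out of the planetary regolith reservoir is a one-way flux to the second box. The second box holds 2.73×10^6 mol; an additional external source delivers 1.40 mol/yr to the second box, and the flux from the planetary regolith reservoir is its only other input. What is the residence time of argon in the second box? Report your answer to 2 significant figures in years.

780000 yr

Balance the planetary regolith reservoir: ΣF_in = 6.6900 mol/yr.
Flux to the second box = ΣF_in − (1.35 + 3.23) = 2.1100 mol/yr.
Total input to the second box = 2.1100 + 1.40 = 3.5100 mol/yr; at steady state this equals its total output.
τ = M / F = 2.73×10^6 / 3.5100 = 777800 yr.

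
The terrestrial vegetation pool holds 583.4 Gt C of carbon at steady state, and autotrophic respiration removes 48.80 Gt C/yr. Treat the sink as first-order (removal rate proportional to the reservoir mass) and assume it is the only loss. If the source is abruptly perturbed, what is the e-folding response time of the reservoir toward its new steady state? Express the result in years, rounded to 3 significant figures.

12.0 yr

For a linear reservoir the response time equals the residence time τ = M/F.
τ = 583.4 / 48.80 = 11.95 yr.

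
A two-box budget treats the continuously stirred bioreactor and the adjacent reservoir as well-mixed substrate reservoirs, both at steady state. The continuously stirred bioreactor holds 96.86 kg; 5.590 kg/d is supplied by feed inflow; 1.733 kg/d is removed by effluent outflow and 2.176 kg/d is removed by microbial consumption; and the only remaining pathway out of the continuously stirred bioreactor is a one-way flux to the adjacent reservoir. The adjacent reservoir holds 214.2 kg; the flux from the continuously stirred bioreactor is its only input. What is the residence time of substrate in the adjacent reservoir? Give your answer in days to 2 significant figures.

Balance the continuously stirred bioreactor: ΣF_in = 5.5900 kg/d.
Flux to the adjacent reservoir = ΣF_in − (1.733 + 2.176) = 1.6810 kg/d.
At steady state the output of the adjacent reservoir equals its input, 1.6810 kg/d.
τ = M / F = 214.2 / 1.6810 = 127.4 d.

130 d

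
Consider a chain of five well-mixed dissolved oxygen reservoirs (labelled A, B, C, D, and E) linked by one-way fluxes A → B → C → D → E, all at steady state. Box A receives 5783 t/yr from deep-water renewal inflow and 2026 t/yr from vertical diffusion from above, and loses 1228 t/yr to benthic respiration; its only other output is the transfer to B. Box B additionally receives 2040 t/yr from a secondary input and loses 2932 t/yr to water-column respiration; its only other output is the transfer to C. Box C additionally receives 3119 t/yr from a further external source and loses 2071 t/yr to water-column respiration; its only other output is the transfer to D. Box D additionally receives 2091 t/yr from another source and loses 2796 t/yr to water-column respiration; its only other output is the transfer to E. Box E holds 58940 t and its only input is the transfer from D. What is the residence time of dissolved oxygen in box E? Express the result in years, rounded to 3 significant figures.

9.77 yr

Box A: F(A→B) = (5783 + 2026) − 1228 = 6581.0 t/yr.
Box B: F(B→C) = (6581.0 + 2040) − 2932 = 5689.0 t/yr.
Box C: F(C→D) = (5689.0 + 3119) − 2071 = 6737.0 t/yr.
Box D: F(D→E) = (6737.0 + 2091) − 2796 = 6032.0 t/yr.
Box E throughput = its input = 6032.0 t/yr; τ = 58940 / 6032.0 = 9.771 yr.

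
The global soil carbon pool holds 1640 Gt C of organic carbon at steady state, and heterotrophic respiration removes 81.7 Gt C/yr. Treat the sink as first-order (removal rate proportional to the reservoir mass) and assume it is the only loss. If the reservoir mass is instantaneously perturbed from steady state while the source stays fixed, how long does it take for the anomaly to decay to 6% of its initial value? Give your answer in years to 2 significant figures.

56 yr

For a linear reservoir the anomaly decays as exp(−t/τ) with τ = M/F = 1640/81.7 = 20.07 yr.
exp(−t/τ) = 0.06 ⇒ t = −τ ln(0.06) = 20.07 × 2.813 = 56.47 yr.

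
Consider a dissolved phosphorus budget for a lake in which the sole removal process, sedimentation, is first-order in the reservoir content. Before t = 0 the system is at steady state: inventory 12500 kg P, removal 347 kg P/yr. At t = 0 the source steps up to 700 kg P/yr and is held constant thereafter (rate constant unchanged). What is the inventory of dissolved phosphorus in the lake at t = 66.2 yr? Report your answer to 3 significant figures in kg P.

23200 kg P

τ = M₀/F₀ = 12500/347 = 36.02 yr; rate constant k = 1/τ.
New steady state M_∞ = F₁/k = F₁·τ = 700 × 36.02 = 25216 kg P.
M(t) = M_∞ + (M₀ − M_∞)·e^(−t/τ); t/τ = 66.2/36.02 = 1.838, so e^(−t/τ) = 0.1592.
M(t) = 25216 − 12720 × 0.1592 = 23192 kg P.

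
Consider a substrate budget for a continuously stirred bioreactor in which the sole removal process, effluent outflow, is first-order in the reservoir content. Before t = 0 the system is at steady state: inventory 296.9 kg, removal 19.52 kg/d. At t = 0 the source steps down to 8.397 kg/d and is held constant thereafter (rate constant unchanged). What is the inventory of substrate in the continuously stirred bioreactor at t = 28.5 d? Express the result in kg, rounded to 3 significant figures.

τ = M₀/F₀ = 296.9/19.52 = 15.21 d; rate constant k = 1/τ.
New steady state M_∞ = F₁/k = F₁·τ = 8.397 × 15.21 = 127.72 kg.
M(t) = M_∞ + (M₀ − M_∞)·e^(−t/τ); t/τ = 28.5/15.21 = 1.874, so e^(−t/τ) = 0.1535.
M(t) = 127.72 + 169.2 × 0.1535 = 153.70 kg.

154 kg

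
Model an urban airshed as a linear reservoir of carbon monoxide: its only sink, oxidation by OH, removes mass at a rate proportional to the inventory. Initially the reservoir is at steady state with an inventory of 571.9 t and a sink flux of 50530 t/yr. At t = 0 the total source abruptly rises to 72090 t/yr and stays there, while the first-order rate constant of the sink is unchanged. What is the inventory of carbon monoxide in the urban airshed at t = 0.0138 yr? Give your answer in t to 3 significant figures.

τ = M₀/F₀ = 571.9/50530 = 0.01132 yr; rate constant k = 1/τ.
New steady state M_∞ = F₁/k = F₁·τ = 72090 × 0.01132 = 815.92 t.
M(t) = M_∞ + (M₀ − M_∞)·e^(−t/τ); t/τ = 0.0138/0.01132 = 1.219, so e^(−t/τ) = 0.2954.
M(t) = 815.92 − 244.0 × 0.2954 = 743.82 t.

744 t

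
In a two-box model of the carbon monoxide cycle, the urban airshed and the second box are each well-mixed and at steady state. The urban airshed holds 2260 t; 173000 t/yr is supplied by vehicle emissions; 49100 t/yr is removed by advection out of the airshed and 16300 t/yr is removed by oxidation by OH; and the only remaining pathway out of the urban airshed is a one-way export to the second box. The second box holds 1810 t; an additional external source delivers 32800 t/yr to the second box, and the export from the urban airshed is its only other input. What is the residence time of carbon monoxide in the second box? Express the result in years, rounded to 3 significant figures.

Balance the urban airshed: ΣF_in = 173000 t/yr.
Export to the second box = ΣF_in − (49100 + 16300) = 107600 t/yr.
Total input to the second box = 107600 + 32800 = 140400 t/yr; at steady state this equals its total output.
τ = M / F = 1810 / 140400 = 0.01289 yr.

0.0129 yr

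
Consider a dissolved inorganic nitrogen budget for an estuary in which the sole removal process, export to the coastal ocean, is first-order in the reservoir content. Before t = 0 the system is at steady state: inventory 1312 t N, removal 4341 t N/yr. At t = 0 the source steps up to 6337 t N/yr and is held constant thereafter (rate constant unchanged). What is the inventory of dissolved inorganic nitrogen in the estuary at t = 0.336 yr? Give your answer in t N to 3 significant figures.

The sink rate constant is k = F₀/M₀ = 4341/1312 = 3.309 yr⁻¹.
Solving dM/dt = F₁ − kM with M(0) = M₀ gives M(t) = F₁/k + (M₀ − F₁/k)·e^(−kt).
F₁/k = 6337/3.309 = 1915.3 t N; kt = 3.309 × 0.336 = 1.112, e^(−kt) = 0.3290.
M(0.336) = 1915.3 + (1312 − 1915.3) × 0.3290 = 1915.3 − 198.5 = 1716.8 t N.

1720 t N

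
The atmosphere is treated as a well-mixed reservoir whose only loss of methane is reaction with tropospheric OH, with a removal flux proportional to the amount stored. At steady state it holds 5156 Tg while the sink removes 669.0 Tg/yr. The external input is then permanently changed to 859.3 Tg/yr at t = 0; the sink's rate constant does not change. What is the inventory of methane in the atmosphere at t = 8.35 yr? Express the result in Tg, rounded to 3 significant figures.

The sink rate constant is k = F₀/M₀ = 669.0/5156 = 0.1298 yr⁻¹.
Solving dM/dt = F₁ − kM with M(0) = M₀ gives M(t) = F₁/k + (M₀ − F₁/k)·e^(−kt).
F₁/k = 859.3/0.1298 = 6622.6 Tg; kt = 0.1298 × 8.35 = 1.083, e^(−kt) = 0.3384.
M(8.35) = 6622.6 + (5156 − 6622.6) × 0.3384 = 6622.6 − 496.4 = 6126.3 Tg.

6130 Tg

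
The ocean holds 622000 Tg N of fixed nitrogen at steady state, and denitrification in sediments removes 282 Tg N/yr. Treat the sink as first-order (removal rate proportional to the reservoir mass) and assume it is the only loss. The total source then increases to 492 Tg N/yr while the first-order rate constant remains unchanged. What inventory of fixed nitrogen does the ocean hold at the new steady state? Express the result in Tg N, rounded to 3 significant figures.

1.09×10^6 Tg N

Rate constant k = F/M = 282 / 622000 = 0.0004534 yr⁻¹.
At the new steady state, source = k·M_new ⇒ M_new = 492 / 0.0004534 = 1.085×10^6 Tg N.
(Equivalently M_new = M × F_new/F_old = 622000 × 492/282.)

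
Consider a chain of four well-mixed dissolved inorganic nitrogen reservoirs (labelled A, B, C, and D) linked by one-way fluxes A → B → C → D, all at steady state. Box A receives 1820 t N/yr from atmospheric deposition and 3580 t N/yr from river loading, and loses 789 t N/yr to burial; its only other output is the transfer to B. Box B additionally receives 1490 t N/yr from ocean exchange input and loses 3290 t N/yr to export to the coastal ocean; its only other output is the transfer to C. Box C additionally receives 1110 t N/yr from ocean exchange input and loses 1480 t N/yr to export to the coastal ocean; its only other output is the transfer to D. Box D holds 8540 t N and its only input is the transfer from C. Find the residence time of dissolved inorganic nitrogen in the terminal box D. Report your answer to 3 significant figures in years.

3.50 yr

Box A: F(A→B) = (1820 + 3580) − 789 = 4611.0 t N/yr.
Box B: F(B→C) = (4611.0 + 1490) − 3290 = 2811.0 t N/yr.
Box C: F(C→D) = (2811.0 + 1110) − 1480 = 2441.0 t N/yr.
Box D throughput = its input = 2441.0 t N/yr; τ = 8540 / 2441.0 = 3.499 yr.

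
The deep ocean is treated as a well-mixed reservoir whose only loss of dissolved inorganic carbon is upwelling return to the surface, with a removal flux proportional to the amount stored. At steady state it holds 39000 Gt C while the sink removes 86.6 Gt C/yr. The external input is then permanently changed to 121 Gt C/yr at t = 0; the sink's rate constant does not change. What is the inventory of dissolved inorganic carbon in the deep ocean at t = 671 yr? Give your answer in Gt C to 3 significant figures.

Residence time τ = M₀/F₀ = 450.3 yr. The eventual steady state is M_∞ = M₀·(F₁/F₀) = 39000 × 121/86.6 = 54492 Gt C.
The anomaly ΔM(t) = M(t) − M_∞ decays as ΔM₀·e^(−t/τ) with ΔM₀ = 39000 − 54492 = −15490 Gt C.
At t = 671 yr, e^(−t/τ) = e^(−1.490) = 0.2254, so ΔM = −3492 Gt C and M = 54492 − 3492 = 51000 Gt C.

51000 Gt C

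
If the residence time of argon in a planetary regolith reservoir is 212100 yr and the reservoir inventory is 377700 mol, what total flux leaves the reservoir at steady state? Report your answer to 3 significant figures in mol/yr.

1.78 mol/yr

F = M / τ = 377700 / 212100 = 1.781 mol/yr.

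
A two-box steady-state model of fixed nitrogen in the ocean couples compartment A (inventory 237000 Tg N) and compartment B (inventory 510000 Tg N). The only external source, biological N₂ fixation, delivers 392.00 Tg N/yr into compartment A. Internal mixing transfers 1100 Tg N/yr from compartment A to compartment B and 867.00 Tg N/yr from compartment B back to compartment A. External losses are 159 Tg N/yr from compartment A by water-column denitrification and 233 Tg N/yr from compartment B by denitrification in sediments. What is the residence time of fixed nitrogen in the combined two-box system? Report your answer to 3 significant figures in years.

1910 yr

Residence time in the combined system uses the total inventory and the total *external* removal — internal exchanges between the two boxes cancel.
M_total = 237000 + 510000 = 747000 Tg N.
ΣF_external_out = 159 + 233 = 392.00 Tg N/yr.
τ = M_total / ΣF_ext = 747000 / 392.00 = 1906 yr.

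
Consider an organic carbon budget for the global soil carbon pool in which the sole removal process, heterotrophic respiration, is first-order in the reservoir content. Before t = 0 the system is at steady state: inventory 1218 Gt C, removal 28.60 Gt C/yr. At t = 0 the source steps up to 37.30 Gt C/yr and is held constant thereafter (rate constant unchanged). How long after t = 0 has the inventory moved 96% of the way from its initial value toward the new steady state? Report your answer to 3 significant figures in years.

137 yr

τ = M₀/F₀ = 1218/28.60 = 42.59 yr.
The remaining gap fraction is e^(−t/τ); 96% covered ⇒ e^(−t/τ) = 0.0400.
t = −τ ln(0.0400) = 42.59 × 3.219 = 137.1 yr.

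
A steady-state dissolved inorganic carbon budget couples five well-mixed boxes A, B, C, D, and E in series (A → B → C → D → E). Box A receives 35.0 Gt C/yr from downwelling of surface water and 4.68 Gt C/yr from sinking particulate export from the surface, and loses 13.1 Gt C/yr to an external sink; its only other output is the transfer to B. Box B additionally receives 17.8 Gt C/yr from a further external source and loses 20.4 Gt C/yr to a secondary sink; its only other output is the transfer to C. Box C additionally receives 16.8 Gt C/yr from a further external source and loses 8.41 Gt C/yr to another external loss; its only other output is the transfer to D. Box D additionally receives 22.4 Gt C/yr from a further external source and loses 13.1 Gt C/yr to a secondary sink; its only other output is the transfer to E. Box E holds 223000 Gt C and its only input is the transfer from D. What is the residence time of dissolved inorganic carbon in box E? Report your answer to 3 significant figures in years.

5350 yr

Box A: F(A→B) = (35.0 + 4.68) − 13.1 = 26.580 Gt C/yr.
Box B: F(B→C) = (26.580 + 17.8) − 20.4 = 23.980 Gt C/yr.
Box C: F(C→D) = (23.980 + 16.8) − 8.41 = 32.370 Gt C/yr.
Box D: F(D→E) = (32.370 + 22.4) − 13.1 = 41.670 Gt C/yr.
Box E throughput = its input = 41.670 Gt C/yr; τ = 223000 / 41.670 = 5352 yr.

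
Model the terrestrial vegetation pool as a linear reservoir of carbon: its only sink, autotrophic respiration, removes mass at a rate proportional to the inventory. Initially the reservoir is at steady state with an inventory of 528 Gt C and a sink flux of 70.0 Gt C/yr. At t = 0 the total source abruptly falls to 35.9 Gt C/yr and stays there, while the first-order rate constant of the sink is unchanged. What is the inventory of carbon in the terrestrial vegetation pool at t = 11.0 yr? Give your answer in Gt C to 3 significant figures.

331 Gt C

τ = M₀/F₀ = 528/70.0 = 7.543 yr; rate constant k = 1/τ.
New steady state M_∞ = F₁/k = F₁·τ = 35.9 × 7.543 = 270.79 Gt C.
M(t) = M_∞ + (M₀ − M_∞)·e^(−t/τ); t/τ = 11.0/7.543 = 1.458, so e^(−t/τ) = 0.2326.
M(t) = 270.79 + 257.2 × 0.2326 = 330.62 Gt C.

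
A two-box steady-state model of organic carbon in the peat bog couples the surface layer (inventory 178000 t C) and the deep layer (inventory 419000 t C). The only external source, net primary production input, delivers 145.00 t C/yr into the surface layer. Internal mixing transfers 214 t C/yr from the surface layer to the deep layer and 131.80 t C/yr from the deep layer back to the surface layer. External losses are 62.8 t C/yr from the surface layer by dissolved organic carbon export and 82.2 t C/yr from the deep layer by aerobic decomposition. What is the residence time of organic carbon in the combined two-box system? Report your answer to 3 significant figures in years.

Residence time in the combined system uses the total inventory and the total *external* removal — internal exchanges between the two boxes cancel.
M_total = 178000 + 419000 = 597000 t C.
ΣF_external_out = 62.8 + 82.2 = 145.00 t C/yr.
τ = M_total / ΣF_ext = 597000 / 145.00 = 4117 yr.

4120 yr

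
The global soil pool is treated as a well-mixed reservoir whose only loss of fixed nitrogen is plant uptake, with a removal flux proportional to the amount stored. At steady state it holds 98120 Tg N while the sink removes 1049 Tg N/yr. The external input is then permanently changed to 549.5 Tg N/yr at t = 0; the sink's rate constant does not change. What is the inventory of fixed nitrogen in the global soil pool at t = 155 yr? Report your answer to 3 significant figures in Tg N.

Residence time τ = M₀/F₀ = 93.54 yr. The eventual steady state is M_∞ = M₀·(F₁/F₀) = 98120 × 549.5/1049 = 51398 Tg N.
The anomaly ΔM(t) = M(t) − M_∞ decays as ΔM₀·e^(−t/τ) with ΔM₀ = 98120 − 51398 = 46720 Tg N.
At t = 155 yr, e^(−t/τ) = e^(−1.657) = 0.1907, so ΔM = 8909 Tg N and M = 51398 + 8909 = 60308 Tg N.

60300 Tg N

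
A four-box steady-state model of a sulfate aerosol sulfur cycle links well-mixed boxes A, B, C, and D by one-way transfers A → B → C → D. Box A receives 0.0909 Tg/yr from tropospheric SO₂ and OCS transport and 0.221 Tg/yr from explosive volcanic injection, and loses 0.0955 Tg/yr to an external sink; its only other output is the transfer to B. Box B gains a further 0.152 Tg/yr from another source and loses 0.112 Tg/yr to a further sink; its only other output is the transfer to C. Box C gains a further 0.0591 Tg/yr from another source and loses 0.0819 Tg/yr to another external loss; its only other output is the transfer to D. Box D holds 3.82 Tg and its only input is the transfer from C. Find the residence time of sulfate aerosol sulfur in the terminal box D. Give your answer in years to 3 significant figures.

Box A: F(A→B) = (0.0909 + 0.221) − 0.0955 = 0.21640 Tg/yr.
Box B: F(B→C) = (0.21640 + 0.152) − 0.112 = 0.25640 Tg/yr.
Box C: F(C→D) = (0.25640 + 0.0591) − 0.0819 = 0.23360 Tg/yr.
Box D throughput = its input = 0.23360 Tg/yr; τ = 3.82 / 0.23360 = 16.35 yr.

16.4 yr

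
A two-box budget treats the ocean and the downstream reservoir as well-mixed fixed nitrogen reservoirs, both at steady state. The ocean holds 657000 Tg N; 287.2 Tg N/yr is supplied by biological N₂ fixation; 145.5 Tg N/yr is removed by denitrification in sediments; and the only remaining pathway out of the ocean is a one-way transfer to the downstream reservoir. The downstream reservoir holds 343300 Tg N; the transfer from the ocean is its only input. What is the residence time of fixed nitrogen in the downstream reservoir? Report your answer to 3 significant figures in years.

Balance the ocean: ΣF_in = 287.20 Tg N/yr.
Transfer to the downstream reservoir = ΣF_in − (145.5) = 141.70 Tg N/yr.
At steady state the output of the downstream reservoir equals its input, 141.70 Tg N/yr.
τ = M / F = 343300 / 141.70 = 2423 yr.

2420 yr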